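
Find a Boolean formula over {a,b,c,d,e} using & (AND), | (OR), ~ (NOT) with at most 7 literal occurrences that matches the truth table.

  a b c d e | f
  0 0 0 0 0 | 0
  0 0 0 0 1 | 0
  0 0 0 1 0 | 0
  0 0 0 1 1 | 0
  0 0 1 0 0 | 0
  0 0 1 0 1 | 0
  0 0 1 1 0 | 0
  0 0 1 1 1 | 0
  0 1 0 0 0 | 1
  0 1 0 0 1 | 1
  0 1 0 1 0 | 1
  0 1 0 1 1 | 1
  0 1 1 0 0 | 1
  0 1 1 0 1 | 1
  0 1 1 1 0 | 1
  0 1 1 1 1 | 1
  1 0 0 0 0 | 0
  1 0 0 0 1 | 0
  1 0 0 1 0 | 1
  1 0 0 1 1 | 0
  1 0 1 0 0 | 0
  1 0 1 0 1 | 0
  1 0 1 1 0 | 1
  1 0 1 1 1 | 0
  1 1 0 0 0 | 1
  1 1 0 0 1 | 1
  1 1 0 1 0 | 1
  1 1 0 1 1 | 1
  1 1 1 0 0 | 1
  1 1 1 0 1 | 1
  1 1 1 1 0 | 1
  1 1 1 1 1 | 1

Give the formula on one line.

(((d | e) & (a & ~e)) | b)

  (d | e) = 01110111011101110111011101110111
  ~e = 10101010101010101010101010101010
  (a & ~e) = 00000000000000001010101010101010
  ((d | e) & (a & ~e)) = 00000000000000000010001000100010
  (((d | e) & (a & ~e)) | b) = 00000000111111110010001011111111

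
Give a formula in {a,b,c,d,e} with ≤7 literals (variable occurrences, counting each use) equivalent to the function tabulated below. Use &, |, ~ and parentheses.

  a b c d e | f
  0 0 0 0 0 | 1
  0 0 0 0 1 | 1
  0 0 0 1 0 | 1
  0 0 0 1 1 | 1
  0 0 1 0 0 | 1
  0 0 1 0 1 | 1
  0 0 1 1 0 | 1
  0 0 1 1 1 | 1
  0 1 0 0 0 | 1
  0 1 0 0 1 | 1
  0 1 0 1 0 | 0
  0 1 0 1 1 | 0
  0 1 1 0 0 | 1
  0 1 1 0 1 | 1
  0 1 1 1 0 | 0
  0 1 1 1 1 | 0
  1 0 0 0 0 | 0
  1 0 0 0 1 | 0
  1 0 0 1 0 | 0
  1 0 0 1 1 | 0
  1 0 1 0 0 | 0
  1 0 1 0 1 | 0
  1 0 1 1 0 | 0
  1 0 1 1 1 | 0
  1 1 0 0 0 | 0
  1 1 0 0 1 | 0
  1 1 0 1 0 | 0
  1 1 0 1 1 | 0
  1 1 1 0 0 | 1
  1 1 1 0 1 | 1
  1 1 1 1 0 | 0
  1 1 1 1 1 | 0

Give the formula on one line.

  (b & c) = 00000000000011110000000000001111
  ~a = 11111111111111110000000000000000
  ((b & c) | ~a) = 11111111111111110000000000001111
  ~b = 11111111000000001111111100000000
  ~d = 11001100110011001100110011001100
  (~d & b) = 00000000110011000000000011001100
  (~b | (~d & b)) = 11111111110011001111111111001100
  (((b & c) | ~a) & (~b | (~d & b))) = 11111111110011000000000000001100

(((b & c) | ~a) & (~b | (~d & b)))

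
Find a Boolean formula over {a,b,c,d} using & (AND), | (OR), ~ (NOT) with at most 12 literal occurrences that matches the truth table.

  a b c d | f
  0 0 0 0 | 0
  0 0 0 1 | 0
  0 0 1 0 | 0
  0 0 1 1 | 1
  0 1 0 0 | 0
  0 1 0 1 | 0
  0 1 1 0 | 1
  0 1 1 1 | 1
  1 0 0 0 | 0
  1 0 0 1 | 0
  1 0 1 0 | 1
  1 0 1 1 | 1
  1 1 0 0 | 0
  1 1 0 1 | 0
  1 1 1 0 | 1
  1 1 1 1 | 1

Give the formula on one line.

(((((~c & ~a) | d) & ~b) | (c & (a | b))) & (c | b))

  ~c = 1100110011001100
  ~a = 1111111100000000
  (~c & ~a) = 1100110000000000
  ((~c & ~a) | d) = 1101110101010101
  ~b = 1111000011110000
  (((~c & ~a) | d) & ~b) = 1101000001010000
  (a | b) = 0000111111111111
  (c & (a | b)) = 0000001100110011
  ((((~c & ~a) | d) & ~b) | (c & (a | b))) = 1101001101110011
  (c | b) = 0011111100111111
  (((((~c & ~a) | d) & ~b) | (c & (a | b))) & (c | b)) = 0001001100110011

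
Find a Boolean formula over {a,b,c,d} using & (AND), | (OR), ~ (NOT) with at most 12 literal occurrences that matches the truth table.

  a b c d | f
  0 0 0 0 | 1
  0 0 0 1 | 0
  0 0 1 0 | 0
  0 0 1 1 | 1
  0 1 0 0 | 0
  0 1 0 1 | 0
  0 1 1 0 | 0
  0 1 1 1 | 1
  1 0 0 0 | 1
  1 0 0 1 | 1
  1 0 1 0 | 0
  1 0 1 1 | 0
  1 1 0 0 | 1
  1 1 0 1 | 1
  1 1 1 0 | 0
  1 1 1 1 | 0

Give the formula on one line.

(((~d & (~a & ~b)) & ~c) | ((a & ~c) | (c & (~a & d))))

  ~d = 1010101010101010
  ~a = 1111111100000000
  ~b = 1111000011110000
  (~a & ~b) = 1111000000000000
  (~d & (~a & ~b)) = 1010000000000000
  ~c = 1100110011001100
  ((~d & (~a & ~b)) & ~c) = 1000000000000000
  (a & ~c) = 0000000011001100
  (~a & d) = 0101010100000000
  (c & (~a & d)) = 0001000100000000
  ((a & ~c) | (c & (~a & d))) = 0001000111001100
  (((~d & (~a & ~b)) & ~c) | ((a & ~c) | (c & (~a & d)))) = 1001000111001100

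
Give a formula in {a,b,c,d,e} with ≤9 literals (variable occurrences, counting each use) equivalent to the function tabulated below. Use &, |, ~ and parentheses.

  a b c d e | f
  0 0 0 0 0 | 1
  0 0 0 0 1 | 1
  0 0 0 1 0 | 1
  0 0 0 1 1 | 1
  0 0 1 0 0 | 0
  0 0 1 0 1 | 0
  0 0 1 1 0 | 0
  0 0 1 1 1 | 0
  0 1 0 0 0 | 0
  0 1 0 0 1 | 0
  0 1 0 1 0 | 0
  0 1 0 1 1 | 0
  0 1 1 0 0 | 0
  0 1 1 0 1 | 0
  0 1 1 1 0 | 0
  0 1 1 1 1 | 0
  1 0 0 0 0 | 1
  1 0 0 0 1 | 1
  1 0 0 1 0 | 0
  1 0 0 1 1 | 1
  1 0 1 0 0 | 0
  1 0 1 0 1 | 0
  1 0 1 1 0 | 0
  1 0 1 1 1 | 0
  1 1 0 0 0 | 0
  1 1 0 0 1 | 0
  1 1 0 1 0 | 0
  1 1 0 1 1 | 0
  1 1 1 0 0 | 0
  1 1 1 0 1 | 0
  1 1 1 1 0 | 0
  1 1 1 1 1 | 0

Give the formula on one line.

((((~d & a) | e) | ~a) & (~c & ~b))

  ~d = 11001100110011001100110011001100
  (~d & a) = 00000000000000001100110011001100
  ((~d & a) | e) = 01010101010101011101110111011101
  ~a = 11111111111111110000000000000000
  (((~d & a) | e) | ~a) = 11111111111111111101110111011101
  ~c = 11110000111100001111000011110000
  ~b = 11111111000000001111111100000000
  (~c & ~b) = 11110000000000001111000000000000
  ((((~d & a) | e) | ~a) & (~c & ~b)) = 11110000000000001101000000000000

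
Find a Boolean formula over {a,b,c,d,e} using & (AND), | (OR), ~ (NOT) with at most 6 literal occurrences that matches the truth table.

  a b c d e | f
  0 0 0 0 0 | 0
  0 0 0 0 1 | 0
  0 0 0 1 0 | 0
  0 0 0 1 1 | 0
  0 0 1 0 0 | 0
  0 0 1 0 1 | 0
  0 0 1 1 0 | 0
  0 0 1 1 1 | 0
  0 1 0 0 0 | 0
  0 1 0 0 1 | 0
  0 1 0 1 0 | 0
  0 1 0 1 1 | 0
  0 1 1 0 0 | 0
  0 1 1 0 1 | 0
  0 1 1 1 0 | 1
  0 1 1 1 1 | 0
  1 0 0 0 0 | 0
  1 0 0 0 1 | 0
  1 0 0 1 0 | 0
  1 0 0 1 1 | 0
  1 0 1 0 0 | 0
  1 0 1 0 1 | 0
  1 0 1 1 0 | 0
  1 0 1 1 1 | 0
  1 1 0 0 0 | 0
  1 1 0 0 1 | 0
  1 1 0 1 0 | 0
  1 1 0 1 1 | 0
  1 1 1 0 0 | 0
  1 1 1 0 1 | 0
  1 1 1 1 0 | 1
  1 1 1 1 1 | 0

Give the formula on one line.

((d & (~e | ~d)) & (b & (~d | c)))

  ~e = 10101010101010101010101010101010
  ~d = 11001100110011001100110011001100
  (~e | ~d) = 11101110111011101110111011101110
  (d & (~e | ~d)) = 00100010001000100010001000100010
  (~d | c) = 11001111110011111100111111001111
  (b & (~d | c)) = 00000000110011110000000011001111
  ((d & (~e | ~d)) & (b & (~d | c))) = 00000000000000100000000000000010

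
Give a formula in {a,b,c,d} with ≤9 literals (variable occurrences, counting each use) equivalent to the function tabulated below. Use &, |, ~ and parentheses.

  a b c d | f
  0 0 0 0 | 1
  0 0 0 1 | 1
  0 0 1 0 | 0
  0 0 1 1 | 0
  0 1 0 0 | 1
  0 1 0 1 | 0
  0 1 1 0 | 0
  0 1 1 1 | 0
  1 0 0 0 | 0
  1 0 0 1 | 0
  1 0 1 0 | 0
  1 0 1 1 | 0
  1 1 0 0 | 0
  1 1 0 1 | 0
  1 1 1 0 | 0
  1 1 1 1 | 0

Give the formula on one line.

((((~d | c) & (a | (b & ~c))) | ((~b & ~c) | a)) & ~a)

  ~d = 1010101010101010
  (~d | c) = 1011101110111011
  ~c = 1100110011001100
  (b & ~c) = 0000110000001100
  (a | (b & ~c)) = 0000110011111111
  ((~d | c) & (a | (b & ~c))) = 0000100010111011
  ~b = 1111000011110000
  (~b & ~c) = 1100000011000000
  ((~b & ~c) | a) = 1100000011111111
  (((~d | c) & (a | (b & ~c))) | ((~b & ~c) | a)) = 1100100011111111
  ~a = 1111111100000000
  ((((~d | c) & (a | (b & ~c))) | ((~b & ~c) | a)) & ~a) = 1100100000000000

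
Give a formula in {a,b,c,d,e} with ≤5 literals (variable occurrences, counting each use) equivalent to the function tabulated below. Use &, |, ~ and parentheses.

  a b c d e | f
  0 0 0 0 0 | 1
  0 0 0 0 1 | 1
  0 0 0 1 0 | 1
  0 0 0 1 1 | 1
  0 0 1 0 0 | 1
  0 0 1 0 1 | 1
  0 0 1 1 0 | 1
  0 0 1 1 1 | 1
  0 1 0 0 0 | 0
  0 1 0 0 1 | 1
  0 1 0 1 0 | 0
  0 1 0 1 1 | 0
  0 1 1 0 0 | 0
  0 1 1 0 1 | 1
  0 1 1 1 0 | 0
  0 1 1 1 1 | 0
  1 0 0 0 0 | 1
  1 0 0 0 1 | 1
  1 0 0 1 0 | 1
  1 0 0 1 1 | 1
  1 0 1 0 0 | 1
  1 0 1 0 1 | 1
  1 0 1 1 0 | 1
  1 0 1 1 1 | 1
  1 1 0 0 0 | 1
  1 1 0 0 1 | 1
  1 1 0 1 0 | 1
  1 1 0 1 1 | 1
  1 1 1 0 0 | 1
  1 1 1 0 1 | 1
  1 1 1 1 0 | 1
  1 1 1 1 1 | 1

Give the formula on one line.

((~d & e) | (~b | a))

  ~d = 11001100110011001100110011001100
  (~d & e) = 01000100010001000100010001000100
  ~b = 11111111000000001111111100000000
  (~b | a) = 11111111000000001111111111111111
  ((~d & e) | (~b | a)) = 11111111010001001111111111111111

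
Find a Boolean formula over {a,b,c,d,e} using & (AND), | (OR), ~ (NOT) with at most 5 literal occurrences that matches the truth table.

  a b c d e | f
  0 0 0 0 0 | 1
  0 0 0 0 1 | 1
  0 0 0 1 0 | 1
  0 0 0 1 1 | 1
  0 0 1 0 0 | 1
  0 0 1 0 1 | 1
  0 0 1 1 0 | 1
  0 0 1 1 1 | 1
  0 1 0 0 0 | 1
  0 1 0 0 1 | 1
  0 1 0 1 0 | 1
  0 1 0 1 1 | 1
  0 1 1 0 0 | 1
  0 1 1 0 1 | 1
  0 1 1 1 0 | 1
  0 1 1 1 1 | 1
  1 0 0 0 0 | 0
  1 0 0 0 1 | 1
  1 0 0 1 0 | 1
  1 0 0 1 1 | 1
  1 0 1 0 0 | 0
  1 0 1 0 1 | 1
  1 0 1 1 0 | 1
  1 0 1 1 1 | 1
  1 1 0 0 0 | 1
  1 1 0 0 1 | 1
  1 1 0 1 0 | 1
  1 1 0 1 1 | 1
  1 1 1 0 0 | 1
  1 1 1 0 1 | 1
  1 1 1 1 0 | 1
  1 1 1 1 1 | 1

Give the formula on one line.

  (d | b) = 00110011111111110011001111111111
  ~a = 11111111111111110000000000000000
  (~a | e) = 11111111111111110101010101010101
  ((d | b) | (~a | e)) = 11111111111111110111011111111111

((d | b) | (~a | e))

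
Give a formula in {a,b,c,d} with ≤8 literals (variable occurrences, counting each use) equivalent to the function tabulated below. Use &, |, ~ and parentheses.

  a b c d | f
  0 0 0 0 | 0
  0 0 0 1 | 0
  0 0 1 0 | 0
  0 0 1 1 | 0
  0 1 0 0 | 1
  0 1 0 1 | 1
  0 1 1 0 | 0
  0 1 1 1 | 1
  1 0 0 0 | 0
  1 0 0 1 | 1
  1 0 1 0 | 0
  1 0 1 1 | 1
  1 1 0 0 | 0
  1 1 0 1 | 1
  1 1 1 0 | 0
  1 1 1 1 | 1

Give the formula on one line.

  (a | b) = 0000111111111111
  ~c = 1100110011001100
  ~a = 1111111100000000
  (~c & ~a) = 1100110000000000
  ((~c & ~a) | d) = 1101110101010101
  ((a | b) & ((~c & ~a) | d)) = 0000110101010101

((a | b) & ((~c & ~a) | d))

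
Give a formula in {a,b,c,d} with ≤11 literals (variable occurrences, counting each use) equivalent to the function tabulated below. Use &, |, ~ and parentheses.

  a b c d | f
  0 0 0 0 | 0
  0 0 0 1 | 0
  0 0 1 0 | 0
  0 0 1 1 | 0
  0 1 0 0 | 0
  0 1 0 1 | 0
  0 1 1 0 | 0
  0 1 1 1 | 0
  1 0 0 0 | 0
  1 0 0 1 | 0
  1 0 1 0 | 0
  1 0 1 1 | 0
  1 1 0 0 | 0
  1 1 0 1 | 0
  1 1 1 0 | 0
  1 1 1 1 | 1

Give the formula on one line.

  ~a = 1111111100000000
  (d | ~a) = 1111111101010101
  ~b = 1111000011110000
  (a | ~b) = 1111000011111111
  ((d | ~a) & (a | ~b)) = 1111000001010101
  (((d | ~a) & (a | ~b)) & b) = 0000000000000101
  ~d = 1010101010101010
  (~a & ~d) = 1010101000000000
  (c | (~a & ~d)) = 1011101100110011
  (d & (c | (~a & ~d))) = 0001000100010001
  ((((d | ~a) & (a | ~b)) & b) & (d & (c | (~a & ~d)))) = 0000000000000001

((((d | ~a) & (a | ~b)) & b) & (d & (c | (~a & ~d))))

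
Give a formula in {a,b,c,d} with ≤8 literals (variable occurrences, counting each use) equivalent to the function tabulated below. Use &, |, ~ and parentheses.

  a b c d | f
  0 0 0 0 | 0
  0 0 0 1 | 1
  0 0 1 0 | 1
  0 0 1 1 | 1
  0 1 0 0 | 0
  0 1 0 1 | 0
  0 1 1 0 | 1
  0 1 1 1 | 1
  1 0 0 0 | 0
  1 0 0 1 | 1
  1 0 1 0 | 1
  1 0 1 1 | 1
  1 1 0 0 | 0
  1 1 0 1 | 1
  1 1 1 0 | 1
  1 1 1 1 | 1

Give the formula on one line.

(((d & a) | c) | (d & ~b))

  (d & a) = 0000000001010101
  ((d & a) | c) = 0011001101110111
  ~b = 1111000011110000
  (d & ~b) = 0101000001010000
  (((d & a) | c) | (d & ~b)) = 0111001101110111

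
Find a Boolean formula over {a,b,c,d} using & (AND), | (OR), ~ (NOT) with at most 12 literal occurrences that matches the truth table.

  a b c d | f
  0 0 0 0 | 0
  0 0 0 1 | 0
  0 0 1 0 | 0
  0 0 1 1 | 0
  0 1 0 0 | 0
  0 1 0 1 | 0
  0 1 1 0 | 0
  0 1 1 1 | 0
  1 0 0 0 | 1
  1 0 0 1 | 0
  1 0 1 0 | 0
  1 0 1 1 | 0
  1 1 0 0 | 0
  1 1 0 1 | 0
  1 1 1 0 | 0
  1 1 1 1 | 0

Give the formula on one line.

  (b & c) = 0000001100000011
  (d & (b & c)) = 0000000100000001
  ~d = 1010101010101010
  (~d & a) = 0000000010101010
  ~c = 1100110011001100
  ((~d & a) & ~c) = 0000000010001000
  ((d & (b & c)) | ((~d & a) & ~c)) = 0000000110001001
  ~b = 1111000011110000
  (a & ~d) = 0000000010101010
  (~b & (a & ~d)) = 0000000010100000
  (((d & (b & c)) | ((~d & a) & ~c)) & (~b & (a & ~d))) = 0000000010000000

(((d & (b & c)) | ((~d & a) & ~c)) & (~b & (a & ~d)))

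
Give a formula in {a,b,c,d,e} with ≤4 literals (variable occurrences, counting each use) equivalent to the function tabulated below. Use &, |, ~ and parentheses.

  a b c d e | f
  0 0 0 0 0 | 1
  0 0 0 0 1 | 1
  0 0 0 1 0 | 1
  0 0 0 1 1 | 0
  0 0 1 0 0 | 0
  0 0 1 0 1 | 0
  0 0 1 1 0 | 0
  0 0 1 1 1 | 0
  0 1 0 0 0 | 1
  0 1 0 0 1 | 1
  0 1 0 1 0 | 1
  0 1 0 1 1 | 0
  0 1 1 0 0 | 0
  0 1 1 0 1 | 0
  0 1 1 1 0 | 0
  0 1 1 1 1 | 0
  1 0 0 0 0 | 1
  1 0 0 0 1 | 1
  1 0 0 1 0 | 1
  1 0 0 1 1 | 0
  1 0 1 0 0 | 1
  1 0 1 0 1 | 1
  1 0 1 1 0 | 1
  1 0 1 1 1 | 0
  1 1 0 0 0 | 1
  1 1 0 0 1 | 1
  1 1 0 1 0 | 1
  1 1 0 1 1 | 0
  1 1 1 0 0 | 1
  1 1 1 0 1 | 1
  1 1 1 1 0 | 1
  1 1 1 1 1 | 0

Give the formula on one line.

  ~e = 10101010101010101010101010101010
  ~d = 11001100110011001100110011001100
  (~e | ~d) = 11101110111011101110111011101110
  ~c = 11110000111100001111000011110000
  (a | ~c) = 11110000111100001111111111111111
  ((~e | ~d) & (a | ~c)) = 11100000111000001110111011101110

((~e | ~d) & (a | ~c))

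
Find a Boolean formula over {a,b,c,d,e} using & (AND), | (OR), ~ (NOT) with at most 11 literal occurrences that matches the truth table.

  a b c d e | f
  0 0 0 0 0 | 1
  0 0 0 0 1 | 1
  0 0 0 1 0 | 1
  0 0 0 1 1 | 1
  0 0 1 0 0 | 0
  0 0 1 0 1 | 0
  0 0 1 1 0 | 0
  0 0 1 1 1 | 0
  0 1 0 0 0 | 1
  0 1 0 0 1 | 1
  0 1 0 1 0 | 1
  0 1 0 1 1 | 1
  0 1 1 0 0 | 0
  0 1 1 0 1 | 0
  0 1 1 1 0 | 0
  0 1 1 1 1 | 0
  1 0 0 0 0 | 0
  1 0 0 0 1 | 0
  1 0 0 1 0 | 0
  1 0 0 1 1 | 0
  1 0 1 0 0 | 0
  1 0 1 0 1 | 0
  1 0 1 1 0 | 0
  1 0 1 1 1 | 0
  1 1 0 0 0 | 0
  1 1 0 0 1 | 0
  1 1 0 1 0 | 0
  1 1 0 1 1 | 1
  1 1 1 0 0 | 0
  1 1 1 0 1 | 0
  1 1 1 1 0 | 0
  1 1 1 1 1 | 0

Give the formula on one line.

  ~a = 11111111111111110000000000000000
  (c & d) = 00000011000000110000001100000011
  (~a | (c & d)) = 11111111111111110000001100000011
  ~c = 11110000111100001111000011110000
  ((~a | (c & d)) & ~c) = 11110000111100000000000000000000
  (b & d) = 00000000001100110000000000110011
  (c | (b & d)) = 00001111001111110000111100111111
  (e & (c | (b & d))) = 00000101000101010000010100010101
  ((e & (c | (b & d))) & ~c) = 00000000000100000000000000010000
  (((~a | (c & d)) & ~c) | ((e & (c | (b & d))) & ~c)) = 11110000111100000000000000010000

(((~a | (c & d)) & ~c) | ((e & (c | (b & d))) & ~c))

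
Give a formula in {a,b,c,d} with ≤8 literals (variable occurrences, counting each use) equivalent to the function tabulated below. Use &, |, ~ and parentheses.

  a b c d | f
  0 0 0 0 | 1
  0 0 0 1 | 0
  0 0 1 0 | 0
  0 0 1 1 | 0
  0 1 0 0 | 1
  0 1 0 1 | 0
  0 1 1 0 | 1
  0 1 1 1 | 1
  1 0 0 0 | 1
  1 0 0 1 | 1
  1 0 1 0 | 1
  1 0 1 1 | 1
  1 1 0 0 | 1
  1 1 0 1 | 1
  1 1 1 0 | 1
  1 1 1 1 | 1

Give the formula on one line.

  (c | a) = 0011001111111111
  (a | b) = 0000111111111111
  ((c | a) & (a | b)) = 0000001111111111
  ~d = 1010101010101010
  ~c = 1100110011001100
  (~d & ~c) = 1000100010001000
  ~a = 1111111100000000
  ((~d & ~c) & ~a) = 1000100000000000
  (((c | a) & (a | b)) | ((~d & ~c) & ~a)) = 1000101111111111

(((c | a) & (a | b)) | ((~d & ~c) & ~a))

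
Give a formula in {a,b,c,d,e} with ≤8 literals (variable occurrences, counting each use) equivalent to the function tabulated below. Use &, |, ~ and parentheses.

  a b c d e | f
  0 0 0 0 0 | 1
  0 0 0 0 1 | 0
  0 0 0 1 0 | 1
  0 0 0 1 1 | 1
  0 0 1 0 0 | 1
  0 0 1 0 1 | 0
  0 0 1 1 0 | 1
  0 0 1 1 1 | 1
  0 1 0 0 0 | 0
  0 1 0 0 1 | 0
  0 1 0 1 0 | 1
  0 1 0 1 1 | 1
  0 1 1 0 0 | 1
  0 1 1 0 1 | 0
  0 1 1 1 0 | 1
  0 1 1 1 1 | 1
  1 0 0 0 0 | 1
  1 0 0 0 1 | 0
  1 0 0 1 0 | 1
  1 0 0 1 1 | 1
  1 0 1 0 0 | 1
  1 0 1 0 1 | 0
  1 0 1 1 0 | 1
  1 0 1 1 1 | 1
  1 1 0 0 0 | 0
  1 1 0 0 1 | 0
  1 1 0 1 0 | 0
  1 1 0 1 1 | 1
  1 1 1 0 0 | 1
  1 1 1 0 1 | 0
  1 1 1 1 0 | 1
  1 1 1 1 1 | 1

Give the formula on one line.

((e | (c | (~b | (~a & d)))) & (~e | d))

  ~b = 11111111000000001111111100000000
  ~a = 11111111111111110000000000000000
  (~a & d) = 00110011001100110000000000000000
  (~b | (~a & d)) = 11111111001100111111111100000000
  (c | (~b | (~a & d))) = 11111111001111111111111100001111
  (e | (c | (~b | (~a & d)))) = 11111111011111111111111101011111
  ~e = 10101010101010101010101010101010
  (~e | d) = 10111011101110111011101110111011
  ((e | (c | (~b | (~a & d)))) & (~e | d)) = 10111011001110111011101100011011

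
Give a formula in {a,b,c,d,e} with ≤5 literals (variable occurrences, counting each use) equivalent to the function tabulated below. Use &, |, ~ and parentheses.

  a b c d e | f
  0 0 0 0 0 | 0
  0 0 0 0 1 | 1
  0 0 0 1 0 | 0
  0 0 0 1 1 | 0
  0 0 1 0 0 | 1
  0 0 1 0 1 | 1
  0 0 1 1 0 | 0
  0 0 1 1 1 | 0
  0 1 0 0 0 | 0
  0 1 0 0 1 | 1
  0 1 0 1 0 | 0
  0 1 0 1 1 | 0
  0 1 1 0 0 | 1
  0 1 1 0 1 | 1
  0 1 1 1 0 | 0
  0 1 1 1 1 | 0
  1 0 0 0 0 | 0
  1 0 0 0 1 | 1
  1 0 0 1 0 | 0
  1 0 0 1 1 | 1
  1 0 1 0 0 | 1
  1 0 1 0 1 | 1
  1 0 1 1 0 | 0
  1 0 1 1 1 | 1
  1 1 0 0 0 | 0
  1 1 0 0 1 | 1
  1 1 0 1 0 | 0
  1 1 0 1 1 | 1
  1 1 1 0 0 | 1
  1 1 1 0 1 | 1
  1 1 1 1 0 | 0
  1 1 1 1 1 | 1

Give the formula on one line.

  (e | c) = 01011111010111110101111101011111
  (a & e) = 00000000000000000101010101010101
  ~d = 11001100110011001100110011001100
  ((a & e) | ~d) = 11001100110011001101110111011101
  ((e | c) & ((a & e) | ~d)) = 01001100010011000101110101011101

((e | c) & ((a & e) | ~d))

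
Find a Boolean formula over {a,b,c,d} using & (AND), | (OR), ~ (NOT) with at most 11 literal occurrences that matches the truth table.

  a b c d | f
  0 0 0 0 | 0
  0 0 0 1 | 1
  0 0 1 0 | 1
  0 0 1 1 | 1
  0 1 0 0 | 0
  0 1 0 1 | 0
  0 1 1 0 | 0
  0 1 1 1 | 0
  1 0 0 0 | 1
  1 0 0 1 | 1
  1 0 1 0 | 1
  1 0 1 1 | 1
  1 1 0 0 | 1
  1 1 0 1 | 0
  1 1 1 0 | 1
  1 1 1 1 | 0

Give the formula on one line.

  ~d = 1010101010101010
  ~b = 1111000011110000
  (~d | ~b) = 1111101011111010
  ~c = 1100110011001100
  (a & ~c) = 0000000011001100
  ~a = 1111111100000000
  (~a & ~b) = 1111000000000000
  (d | c) = 0111011101110111
  ((~a & ~b) & (d | c)) = 0111000000000000
  ((a & ~c) | ((~a & ~b) & (d | c))) = 0111000011001100
  (a | ((a & ~c) | ((~a & ~b) & (d | c)))) = 0111000011111111
  ((~d | ~b) & (a | ((a & ~c) | ((~a & ~b) & (d | c))))) = 0111000011111010

((~d | ~b) & (a | ((a & ~c) | ((~a & ~b) & (d | c)))))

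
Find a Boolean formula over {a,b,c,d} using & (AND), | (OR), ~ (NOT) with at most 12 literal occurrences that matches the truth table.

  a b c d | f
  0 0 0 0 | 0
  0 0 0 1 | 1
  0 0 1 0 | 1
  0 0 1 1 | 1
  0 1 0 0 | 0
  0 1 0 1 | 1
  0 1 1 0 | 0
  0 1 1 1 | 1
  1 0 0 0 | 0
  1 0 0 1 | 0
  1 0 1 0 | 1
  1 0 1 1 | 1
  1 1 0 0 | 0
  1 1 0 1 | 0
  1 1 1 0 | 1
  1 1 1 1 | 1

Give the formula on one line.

(((c & a) | (~b & c)) | (((~a & d) | c) & (~c | d)))

  (c & a) = 0000000000110011
  ~b = 1111000011110000
  (~b & c) = 0011000000110000
  ((c & a) | (~b & c)) = 0011000000110011
  ~a = 1111111100000000
  (~a & d) = 0101010100000000
  ((~a & d) | c) = 0111011100110011
  ~c = 1100110011001100
  (~c | d) = 1101110111011101
  (((~a & d) | c) & (~c | d)) = 0101010100010001
  (((c & a) | (~b & c)) | (((~a & d) | c) & (~c | d))) = 0111010100110011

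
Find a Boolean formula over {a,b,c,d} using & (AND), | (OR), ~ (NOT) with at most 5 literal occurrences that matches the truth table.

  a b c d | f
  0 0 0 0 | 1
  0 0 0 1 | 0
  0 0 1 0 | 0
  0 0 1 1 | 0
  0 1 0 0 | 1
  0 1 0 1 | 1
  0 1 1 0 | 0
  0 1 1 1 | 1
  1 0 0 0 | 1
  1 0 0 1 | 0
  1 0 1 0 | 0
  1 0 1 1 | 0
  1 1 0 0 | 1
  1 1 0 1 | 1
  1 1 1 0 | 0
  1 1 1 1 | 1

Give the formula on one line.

  ~c = 1100110011001100
  (~c | d) = 1101110111011101
  ~d = 1010101010101010
  (~d | b) = 1010111110101111
  ((~c | d) & (~d | b)) = 1000110110001101

((~c | d) & (~d | b))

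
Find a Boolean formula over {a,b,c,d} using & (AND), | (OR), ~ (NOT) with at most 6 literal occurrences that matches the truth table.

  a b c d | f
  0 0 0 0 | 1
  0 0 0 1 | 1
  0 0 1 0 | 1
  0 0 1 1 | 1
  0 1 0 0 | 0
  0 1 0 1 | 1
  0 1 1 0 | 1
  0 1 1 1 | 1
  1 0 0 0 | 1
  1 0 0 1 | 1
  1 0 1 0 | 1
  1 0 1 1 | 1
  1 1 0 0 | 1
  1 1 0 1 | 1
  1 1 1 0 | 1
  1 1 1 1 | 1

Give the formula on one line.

  (a | c) = 0011001111111111
  ~b = 1111000011110000
  (~b | d) = 1111010111110101
  ((a | c) | (~b | d)) = 1111011111111111

((a | c) | (~b | d))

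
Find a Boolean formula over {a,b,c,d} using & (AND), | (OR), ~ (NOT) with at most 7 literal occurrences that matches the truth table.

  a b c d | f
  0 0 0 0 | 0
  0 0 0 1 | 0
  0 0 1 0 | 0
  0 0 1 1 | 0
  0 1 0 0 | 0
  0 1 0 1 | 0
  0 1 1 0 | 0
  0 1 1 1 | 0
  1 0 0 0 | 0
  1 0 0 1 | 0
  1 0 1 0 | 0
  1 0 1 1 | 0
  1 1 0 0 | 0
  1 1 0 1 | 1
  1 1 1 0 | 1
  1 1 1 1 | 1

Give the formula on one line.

  (b & a) = 0000000000001111
  (c & a) = 0000000000110011
  ~c = 1100110011001100
  (~c & d) = 0100010001000100
  ((c & a) | (~c & d)) = 0100010001110111
  ((b & a) & ((c & a) | (~c & d))) = 0000000000000111

((b & a) & ((c & a) | (~c & d)))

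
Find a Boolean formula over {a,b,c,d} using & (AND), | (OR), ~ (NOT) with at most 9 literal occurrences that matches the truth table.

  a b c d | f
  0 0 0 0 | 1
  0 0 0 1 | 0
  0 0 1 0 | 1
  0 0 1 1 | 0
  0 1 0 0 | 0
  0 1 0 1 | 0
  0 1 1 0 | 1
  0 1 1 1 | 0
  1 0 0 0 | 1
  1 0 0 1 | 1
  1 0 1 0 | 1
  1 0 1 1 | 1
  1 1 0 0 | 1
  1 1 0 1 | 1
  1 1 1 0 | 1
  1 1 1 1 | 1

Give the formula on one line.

  ~b = 1111000011110000
  (c & b) = 0000001100000011
  (a | (c & b)) = 0000001111111111
  (~b | (a | (c & b))) = 1111001111111111
  ~d = 1010101010101010
  (a | ~d) = 1010101011111111
  ((~b | (a | (c & b))) & (a | ~d)) = 1010001011111111

((~b | (a | (c & b))) & (a | ~d))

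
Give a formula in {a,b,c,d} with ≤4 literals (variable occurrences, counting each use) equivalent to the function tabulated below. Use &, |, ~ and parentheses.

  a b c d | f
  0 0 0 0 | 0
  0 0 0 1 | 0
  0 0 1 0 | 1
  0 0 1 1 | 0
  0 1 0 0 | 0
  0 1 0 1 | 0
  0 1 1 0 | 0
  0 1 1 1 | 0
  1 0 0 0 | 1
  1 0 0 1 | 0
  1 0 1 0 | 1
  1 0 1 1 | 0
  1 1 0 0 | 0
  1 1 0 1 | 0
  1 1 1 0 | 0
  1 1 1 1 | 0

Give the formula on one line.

((a | c) & (~d & ~b))

  (a | c) = 0011001111111111
  ~d = 1010101010101010
  ~b = 1111000011110000
  (~d & ~b) = 1010000010100000
  ((a | c) & (~d & ~b)) = 0010000010100000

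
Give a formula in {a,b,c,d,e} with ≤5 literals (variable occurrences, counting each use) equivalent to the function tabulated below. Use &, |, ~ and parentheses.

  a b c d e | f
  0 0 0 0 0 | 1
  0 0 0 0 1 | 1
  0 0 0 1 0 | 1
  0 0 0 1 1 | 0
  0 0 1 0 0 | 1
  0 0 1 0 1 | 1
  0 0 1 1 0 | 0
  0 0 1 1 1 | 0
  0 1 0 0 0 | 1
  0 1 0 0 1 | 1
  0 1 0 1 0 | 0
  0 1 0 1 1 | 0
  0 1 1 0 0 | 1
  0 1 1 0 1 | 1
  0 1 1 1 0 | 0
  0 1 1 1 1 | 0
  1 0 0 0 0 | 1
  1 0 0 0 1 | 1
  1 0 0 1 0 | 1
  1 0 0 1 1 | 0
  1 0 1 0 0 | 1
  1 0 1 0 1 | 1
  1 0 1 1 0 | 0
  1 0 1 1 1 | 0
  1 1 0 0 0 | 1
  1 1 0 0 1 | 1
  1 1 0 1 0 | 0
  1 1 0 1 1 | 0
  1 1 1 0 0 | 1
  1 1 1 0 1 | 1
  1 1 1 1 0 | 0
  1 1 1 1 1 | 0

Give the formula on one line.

  ~b = 11111111000000001111111100000000
  ~e = 10101010101010101010101010101010
  ~c = 11110000111100001111000011110000
  (~e & ~c) = 10100000101000001010000010100000
  (~b & (~e & ~c)) = 10100000000000001010000000000000
  ~d = 11001100110011001100110011001100
  ((~b & (~e & ~c)) | ~d) = 11101100110011001110110011001100

((~b & (~e & ~c)) | ~d)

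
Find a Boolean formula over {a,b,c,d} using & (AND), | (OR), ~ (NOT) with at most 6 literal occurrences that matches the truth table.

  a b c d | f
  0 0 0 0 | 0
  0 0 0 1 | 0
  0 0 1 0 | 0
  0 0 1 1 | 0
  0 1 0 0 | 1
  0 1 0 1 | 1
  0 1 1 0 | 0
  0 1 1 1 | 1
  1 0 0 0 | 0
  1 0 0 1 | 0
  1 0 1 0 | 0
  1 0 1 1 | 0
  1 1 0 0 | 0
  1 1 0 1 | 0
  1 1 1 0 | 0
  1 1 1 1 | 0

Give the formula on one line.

(~a & (b & (~c | d)))

  ~a = 1111111100000000
  ~c = 1100110011001100
  (~c | d) = 1101110111011101
  (b & (~c | d)) = 0000110100001101
  (~a & (b & (~c | d))) = 0000110100000000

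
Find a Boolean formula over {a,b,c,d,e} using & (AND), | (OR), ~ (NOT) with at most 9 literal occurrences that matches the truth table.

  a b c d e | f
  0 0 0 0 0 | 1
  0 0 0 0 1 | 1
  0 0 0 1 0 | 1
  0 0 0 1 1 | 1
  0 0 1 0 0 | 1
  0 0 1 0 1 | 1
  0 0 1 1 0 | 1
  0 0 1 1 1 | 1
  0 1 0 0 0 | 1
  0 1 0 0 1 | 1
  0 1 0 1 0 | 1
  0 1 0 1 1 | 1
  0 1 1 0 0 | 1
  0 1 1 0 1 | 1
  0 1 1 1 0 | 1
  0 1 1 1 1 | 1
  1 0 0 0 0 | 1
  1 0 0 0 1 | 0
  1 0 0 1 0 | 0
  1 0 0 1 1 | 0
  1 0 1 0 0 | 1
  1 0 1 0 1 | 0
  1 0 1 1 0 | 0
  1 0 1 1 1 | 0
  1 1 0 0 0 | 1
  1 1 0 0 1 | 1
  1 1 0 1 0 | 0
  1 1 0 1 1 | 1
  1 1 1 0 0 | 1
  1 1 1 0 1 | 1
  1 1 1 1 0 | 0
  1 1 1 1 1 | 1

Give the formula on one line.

(((~e & ~d) | (c & (~a & d))) | ((e & b) | ~a))

  ~e = 10101010101010101010101010101010
  ~d = 11001100110011001100110011001100
  (~e & ~d) = 10001000100010001000100010001000
  ~a = 11111111111111110000000000000000
  (~a & d) = 00110011001100110000000000000000
  (c & (~a & d)) = 00000011000000110000000000000000
  ((~e & ~d) | (c & (~a & d))) = 10001011100010111000100010001000
  (e & b) = 00000000010101010000000001010101
  ((e & b) | ~a) = 11111111111111110000000001010101
  (((~e & ~d) | (c & (~a & d))) | ((e & b) | ~a)) = 11111111111111111000100011011101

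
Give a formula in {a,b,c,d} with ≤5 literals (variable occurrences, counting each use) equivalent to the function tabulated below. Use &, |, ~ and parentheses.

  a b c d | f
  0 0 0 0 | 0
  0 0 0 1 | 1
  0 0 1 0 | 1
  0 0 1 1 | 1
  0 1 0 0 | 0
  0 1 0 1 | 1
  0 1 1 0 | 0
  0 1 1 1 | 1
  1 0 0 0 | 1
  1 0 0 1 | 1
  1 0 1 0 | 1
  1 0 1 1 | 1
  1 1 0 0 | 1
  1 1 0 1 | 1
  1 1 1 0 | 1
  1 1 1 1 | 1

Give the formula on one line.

  ~b = 1111000011110000
  (~b & c) = 0011000000110000
  (d | (~b & c)) = 0111010101110101
  ((d | (~b & c)) | a) = 0111010111111111

((d | (~b & c)) | a)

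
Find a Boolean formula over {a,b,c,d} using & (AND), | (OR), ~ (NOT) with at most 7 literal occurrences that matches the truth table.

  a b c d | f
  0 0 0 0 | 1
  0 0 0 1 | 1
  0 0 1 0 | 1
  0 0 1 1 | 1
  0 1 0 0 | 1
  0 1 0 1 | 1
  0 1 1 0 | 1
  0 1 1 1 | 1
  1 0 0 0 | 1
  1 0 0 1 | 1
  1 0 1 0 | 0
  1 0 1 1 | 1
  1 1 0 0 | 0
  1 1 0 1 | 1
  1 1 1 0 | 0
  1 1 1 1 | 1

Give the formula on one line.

(((a & ~b) & ~c) | (~a | d))

  ~b = 1111000011110000
  (a & ~b) = 0000000011110000
  ~c = 1100110011001100
  ((a & ~b) & ~c) = 0000000011000000
  ~a = 1111111100000000
  (~a | d) = 1111111101010101
  (((a & ~b) & ~c) | (~a | d)) = 1111111111010101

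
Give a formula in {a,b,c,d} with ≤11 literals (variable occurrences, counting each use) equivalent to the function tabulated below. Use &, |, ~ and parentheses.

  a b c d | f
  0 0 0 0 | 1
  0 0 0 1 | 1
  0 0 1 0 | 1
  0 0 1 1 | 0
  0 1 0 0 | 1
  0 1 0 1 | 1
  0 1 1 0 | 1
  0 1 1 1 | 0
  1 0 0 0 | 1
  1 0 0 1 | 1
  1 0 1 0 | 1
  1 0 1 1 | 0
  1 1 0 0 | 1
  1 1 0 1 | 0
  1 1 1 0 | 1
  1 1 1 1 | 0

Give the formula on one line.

  ~c = 1100110011001100
  ~a = 1111111100000000
  (~c & ~a) = 1100110000000000
  ~d = 1010101010101010
  (~d | ~c) = 1110111011101110
  (a | c) = 0011001111111111
  ~b = 1111000011110000
  (~d | ~b) = 1111101011111010
  ((a | c) & (~d | ~b)) = 0011001011111010
  ((~d | ~c) & ((a | c) & (~d | ~b))) = 0010001011101010
  ((~c & ~a) | ((~d | ~c) & ((a | c) & (~d | ~b)))) = 1110111011101010

((~c & ~a) | ((~d | ~c) & ((a | c) & (~d | ~b))))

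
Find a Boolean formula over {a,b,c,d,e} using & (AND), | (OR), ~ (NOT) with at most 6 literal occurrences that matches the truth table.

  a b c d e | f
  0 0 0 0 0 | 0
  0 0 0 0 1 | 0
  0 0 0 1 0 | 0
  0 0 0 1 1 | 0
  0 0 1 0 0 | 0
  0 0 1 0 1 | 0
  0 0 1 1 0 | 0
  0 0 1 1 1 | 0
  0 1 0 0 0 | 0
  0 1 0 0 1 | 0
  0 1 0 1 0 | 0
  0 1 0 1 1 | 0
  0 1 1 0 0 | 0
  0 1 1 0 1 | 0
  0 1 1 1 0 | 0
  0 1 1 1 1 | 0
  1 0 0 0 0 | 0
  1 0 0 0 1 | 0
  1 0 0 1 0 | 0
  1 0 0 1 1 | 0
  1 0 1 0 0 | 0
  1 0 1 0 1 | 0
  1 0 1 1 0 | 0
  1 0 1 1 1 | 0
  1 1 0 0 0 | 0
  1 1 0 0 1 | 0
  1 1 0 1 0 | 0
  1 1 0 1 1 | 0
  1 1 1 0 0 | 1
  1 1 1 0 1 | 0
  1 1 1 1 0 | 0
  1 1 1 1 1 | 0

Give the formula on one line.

((a | ~c) & (b & ((~d & c) & ~e)))

  ~c = 11110000111100001111000011110000
  (a | ~c) = 11110000111100001111111111111111
  ~d = 11001100110011001100110011001100
  (~d & c) = 00001100000011000000110000001100
  ~e = 10101010101010101010101010101010
  ((~d & c) & ~e) = 00001000000010000000100000001000
  (b & ((~d & c) & ~e)) = 00000000000010000000000000001000
  ((a | ~c) & (b & ((~d & c) & ~e))) = 00000000000000000000000000001000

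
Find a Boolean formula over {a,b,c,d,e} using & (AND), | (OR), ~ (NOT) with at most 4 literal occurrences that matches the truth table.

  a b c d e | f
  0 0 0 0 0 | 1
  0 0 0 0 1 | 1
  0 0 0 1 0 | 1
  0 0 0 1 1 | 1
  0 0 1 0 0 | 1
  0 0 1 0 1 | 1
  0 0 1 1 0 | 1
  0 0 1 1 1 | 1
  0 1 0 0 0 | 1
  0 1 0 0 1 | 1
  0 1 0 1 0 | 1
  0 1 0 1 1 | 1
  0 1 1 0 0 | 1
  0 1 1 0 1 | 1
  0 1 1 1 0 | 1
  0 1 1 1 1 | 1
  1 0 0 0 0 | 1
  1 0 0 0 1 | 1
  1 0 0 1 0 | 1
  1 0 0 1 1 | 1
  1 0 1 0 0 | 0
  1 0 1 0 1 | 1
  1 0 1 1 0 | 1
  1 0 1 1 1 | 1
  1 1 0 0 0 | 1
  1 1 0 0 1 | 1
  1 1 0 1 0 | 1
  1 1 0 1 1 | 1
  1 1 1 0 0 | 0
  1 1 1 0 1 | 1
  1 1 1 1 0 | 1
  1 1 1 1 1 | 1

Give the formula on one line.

  ~a = 11111111111111110000000000000000
  (d | ~a) = 11111111111111110011001100110011
  ~c = 11110000111100001111000011110000
  ((d | ~a) | ~c) = 11111111111111111111001111110011
  (((d | ~a) | ~c) | e) = 11111111111111111111011111110111

(((d | ~a) | ~c) | e)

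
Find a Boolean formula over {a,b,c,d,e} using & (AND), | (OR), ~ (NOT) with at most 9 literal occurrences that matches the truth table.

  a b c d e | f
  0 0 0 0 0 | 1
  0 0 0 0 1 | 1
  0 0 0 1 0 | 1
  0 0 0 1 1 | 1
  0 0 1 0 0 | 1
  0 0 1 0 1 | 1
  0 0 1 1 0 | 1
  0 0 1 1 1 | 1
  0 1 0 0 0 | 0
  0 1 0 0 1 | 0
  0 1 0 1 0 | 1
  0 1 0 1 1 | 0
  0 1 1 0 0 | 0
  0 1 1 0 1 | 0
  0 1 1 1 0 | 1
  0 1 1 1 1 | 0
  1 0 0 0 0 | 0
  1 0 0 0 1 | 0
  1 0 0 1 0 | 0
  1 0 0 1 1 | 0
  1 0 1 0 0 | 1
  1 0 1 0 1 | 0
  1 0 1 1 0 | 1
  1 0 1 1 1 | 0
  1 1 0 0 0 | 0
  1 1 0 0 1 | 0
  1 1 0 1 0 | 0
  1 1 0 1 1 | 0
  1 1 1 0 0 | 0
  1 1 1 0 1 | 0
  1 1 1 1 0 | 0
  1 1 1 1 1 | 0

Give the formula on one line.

  ~a = 11111111111111110000000000000000
  (e | ~a) = 11111111111111110101010101010101
  ~e = 10101010101010101010101010101010
  (~e & d) = 00100010001000100010001000100010
  ((e | ~a) & (~e & d)) = 00100010001000100000000000000000
  ~b = 11111111000000001111111100000000
  (c & ~e) = 00001010000010100000101000001010
  (~a | (c & ~e)) = 11111111111111110000101000001010
  (~b & (~a | (c & ~e))) = 11111111000000000000101000000000
  (((e | ~a) & (~e & d)) | (~b & (~a | (c & ~e)))) = 11111111001000100000101000000000

(((e | ~a) & (~e & d)) | (~b & (~a | (c & ~e))))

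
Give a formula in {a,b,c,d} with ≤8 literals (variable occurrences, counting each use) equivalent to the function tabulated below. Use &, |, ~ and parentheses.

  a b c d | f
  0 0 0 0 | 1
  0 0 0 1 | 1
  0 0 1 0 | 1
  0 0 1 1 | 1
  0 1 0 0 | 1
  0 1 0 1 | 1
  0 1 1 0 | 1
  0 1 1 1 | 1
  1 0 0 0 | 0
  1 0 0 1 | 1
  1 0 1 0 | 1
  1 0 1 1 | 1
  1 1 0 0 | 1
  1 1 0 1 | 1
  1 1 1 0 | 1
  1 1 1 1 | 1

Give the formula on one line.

  ~a = 1111111100000000
  ~c = 1100110011001100
  (~a & ~c) = 1100110000000000
  ((~a & ~c) | d) = 1101110101010101
  (d | b) = 0101111101011111
  ((d | b) | c) = 0111111101111111
  (((~a & ~c) | d) | ((d | b) | c)) = 1111111101111111

(((~a & ~c) | d) | ((d | b) | c))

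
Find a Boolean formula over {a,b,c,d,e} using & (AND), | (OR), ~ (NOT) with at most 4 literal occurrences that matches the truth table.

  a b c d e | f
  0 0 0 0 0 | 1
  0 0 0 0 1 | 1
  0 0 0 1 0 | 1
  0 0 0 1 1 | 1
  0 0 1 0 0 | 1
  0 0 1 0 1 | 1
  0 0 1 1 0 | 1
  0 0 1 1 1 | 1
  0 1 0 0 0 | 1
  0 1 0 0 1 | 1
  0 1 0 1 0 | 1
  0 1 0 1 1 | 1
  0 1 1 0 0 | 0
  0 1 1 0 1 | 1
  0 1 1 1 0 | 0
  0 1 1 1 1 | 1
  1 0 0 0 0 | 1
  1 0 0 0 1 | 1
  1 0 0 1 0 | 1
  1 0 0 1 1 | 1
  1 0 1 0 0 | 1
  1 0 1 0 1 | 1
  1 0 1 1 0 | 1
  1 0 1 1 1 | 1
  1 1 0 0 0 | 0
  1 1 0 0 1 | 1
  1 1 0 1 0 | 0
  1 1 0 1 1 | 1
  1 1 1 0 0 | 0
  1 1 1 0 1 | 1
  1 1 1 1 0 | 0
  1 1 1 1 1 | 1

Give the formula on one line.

((~c & ~a) | (e | ~b))

  ~c = 11110000111100001111000011110000
  ~a = 11111111111111110000000000000000
  (~c & ~a) = 11110000111100000000000000000000
  ~b = 11111111000000001111111100000000
  (e | ~b) = 11111111010101011111111101010101
  ((~c & ~a) | (e | ~b)) = 11111111111101011111111101010101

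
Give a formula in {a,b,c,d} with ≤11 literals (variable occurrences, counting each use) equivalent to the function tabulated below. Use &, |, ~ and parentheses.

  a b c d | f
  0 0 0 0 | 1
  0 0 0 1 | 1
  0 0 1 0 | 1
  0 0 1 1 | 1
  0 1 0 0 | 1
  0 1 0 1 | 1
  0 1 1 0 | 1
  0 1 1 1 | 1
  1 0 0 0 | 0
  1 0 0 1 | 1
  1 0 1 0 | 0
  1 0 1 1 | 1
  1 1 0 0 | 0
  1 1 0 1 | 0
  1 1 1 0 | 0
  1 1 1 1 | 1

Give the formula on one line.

((((d & b) | ~d) & ~a) | (d & (((d & ~b) | c) | ~a)))

  (d & b) = 0000010100000101
  ~d = 1010101010101010
  ((d & b) | ~d) = 1010111110101111
  ~a = 1111111100000000
  (((d & b) | ~d) & ~a) = 1010111100000000
  ~b = 1111000011110000
  (d & ~b) = 0101000001010000
  ((d & ~b) | c) = 0111001101110011
  (((d & ~b) | c) | ~a) = 1111111101110011
  (d & (((d & ~b) | c) | ~a)) = 0101010101010001
  ((((d & b) | ~d) & ~a) | (d & (((d & ~b) | c) | ~a))) = 1111111101010001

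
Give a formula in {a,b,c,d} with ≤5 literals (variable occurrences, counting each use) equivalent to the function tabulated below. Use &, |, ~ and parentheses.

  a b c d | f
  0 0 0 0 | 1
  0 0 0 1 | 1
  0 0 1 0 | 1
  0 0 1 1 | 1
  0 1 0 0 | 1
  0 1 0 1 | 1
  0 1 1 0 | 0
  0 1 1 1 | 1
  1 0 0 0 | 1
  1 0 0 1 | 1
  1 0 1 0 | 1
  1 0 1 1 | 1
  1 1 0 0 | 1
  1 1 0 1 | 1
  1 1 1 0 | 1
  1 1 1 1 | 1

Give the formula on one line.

  (d | a) = 0101010111111111
  ~c = 1100110011001100
  ((d | a) | ~c) = 1101110111111111
  ~b = 1111000011110000
  (~b | a) = 1111000011111111
  (((d | a) | ~c) | (~b | a)) = 1111110111111111

(((d | a) | ~c) | (~b | a))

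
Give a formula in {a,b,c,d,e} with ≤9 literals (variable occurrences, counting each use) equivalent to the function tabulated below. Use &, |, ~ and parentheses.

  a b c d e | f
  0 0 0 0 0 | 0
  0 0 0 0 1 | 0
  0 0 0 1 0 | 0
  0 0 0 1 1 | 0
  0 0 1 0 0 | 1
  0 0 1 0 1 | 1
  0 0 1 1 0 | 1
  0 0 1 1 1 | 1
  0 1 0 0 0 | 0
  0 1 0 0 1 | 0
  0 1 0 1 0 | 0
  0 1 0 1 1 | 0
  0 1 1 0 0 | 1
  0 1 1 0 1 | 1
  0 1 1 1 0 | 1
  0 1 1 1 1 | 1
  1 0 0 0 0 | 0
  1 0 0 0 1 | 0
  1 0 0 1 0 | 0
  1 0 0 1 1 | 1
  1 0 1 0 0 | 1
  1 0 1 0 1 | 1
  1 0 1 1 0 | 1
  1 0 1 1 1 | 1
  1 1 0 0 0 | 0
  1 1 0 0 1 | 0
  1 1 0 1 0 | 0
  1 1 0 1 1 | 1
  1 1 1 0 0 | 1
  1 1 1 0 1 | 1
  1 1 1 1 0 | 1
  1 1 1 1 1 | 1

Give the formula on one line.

  (c | a) = 00001111000011111111111111111111
  ~d = 11001100110011001100110011001100
  ~a = 11111111111111110000000000000000
  (~d & ~a) = 11001100110011000000000000000000
  ((c | a) | (~d & ~a)) = 11001111110011111111111111111111
  (d & e) = 00010001000100010001000100010001
  ((d & e) | c) = 00011111000111110001111100011111
  (((c | a) | (~d & ~a)) & ((d & e) | c)) = 00001111000011110001111100011111

(((c | a) | (~d & ~a)) & ((d & e) | c))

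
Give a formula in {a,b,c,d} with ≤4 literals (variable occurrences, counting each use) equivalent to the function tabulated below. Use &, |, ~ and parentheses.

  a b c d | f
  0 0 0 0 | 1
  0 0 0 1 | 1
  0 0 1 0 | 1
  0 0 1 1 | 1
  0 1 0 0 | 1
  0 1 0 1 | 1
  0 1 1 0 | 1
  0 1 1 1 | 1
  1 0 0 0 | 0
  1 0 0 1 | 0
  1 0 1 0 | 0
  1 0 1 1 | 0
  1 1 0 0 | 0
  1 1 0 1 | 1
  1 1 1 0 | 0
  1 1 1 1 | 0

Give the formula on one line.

  ~c = 1100110011001100
  (~c & d) = 0100010001000100
  (b & (~c & d)) = 0000010000000100
  ~a = 1111111100000000
  ((b & (~c & d)) | ~a) = 1111111100000100

((b & (~c & d)) | ~a)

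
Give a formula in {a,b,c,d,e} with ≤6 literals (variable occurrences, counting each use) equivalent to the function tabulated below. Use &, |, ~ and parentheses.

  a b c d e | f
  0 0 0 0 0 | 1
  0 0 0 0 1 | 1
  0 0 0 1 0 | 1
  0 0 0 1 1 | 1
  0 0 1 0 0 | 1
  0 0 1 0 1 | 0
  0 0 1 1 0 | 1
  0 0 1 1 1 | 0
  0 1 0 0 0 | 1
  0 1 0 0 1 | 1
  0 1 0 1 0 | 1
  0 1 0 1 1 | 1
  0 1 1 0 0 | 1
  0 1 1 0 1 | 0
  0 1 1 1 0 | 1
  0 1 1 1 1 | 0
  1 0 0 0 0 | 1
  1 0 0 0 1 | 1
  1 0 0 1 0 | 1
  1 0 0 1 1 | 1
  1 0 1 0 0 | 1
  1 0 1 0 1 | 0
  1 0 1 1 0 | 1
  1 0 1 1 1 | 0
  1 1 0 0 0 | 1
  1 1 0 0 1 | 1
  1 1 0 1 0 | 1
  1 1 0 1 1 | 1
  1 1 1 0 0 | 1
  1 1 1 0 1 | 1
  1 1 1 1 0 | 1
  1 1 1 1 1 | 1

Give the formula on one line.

  (a & b) = 00000000000000000000000011111111
  ~e = 10101010101010101010101010101010
  ~c = 11110000111100001111000011110000
  (~e | ~c) = 11111010111110101111101011111010
  ((a & b) | (~e | ~c)) = 11111010111110101111101011111111

((a & b) | (~e | ~c))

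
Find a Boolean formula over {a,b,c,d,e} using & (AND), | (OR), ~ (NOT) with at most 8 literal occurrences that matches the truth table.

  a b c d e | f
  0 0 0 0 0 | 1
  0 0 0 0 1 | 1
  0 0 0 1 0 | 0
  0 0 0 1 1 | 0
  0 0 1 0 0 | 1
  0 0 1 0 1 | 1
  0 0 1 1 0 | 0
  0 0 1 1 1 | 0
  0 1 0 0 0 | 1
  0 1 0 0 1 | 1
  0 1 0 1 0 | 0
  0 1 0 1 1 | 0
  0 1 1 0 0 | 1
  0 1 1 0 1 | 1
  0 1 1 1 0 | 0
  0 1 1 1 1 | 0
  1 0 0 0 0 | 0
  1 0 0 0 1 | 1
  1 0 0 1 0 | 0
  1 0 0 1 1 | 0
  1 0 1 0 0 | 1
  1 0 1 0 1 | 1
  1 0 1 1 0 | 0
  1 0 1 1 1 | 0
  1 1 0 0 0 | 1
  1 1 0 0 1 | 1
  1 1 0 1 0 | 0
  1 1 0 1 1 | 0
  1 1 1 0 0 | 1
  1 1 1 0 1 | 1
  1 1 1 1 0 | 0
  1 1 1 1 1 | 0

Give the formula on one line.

  (a & e) = 00000000000000000101010101010101
  ~a = 11111111111111110000000000000000
  ((a & e) | ~a) = 11111111111111110101010101010101
  (d | c) = 00111111001111110011111100111111
  (((a & e) | ~a) | (d | c)) = 11111111111111110111111101111111
  (b | (((a & e) | ~a) | (d | c))) = 11111111111111110111111111111111
  ~d = 11001100110011001100110011001100
  ((b | (((a & e) | ~a) | (d | c))) & ~d) = 11001100110011000100110011001100

((b | (((a & e) | ~a) | (d | c))) & ~d)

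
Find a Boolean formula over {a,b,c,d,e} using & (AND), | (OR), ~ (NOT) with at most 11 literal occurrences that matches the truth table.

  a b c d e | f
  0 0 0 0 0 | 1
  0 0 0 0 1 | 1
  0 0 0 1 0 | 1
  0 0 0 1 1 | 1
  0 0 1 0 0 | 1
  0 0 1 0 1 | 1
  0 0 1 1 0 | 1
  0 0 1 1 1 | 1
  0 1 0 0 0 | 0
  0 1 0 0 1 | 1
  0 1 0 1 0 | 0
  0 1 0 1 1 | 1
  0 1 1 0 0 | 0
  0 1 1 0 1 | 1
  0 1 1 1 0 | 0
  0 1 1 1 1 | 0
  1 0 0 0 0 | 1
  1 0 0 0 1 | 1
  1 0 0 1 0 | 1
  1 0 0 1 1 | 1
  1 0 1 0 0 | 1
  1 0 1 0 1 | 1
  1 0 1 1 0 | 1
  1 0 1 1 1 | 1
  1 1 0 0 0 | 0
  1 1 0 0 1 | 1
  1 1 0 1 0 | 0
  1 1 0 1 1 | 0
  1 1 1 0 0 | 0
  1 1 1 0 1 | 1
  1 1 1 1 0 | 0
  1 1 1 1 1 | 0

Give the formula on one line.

(((e & ((~e | (~b | ~c)) & ~a)) | ~b) | (~d & e))

  ~e = 10101010101010101010101010101010
  ~b = 11111111000000001111111100000000
  ~c = 11110000111100001111000011110000
  (~b | ~c) = 11111111111100001111111111110000
  (~e | (~b | ~c)) = 11111111111110101111111111111010
  ~a = 11111111111111110000000000000000
  ((~e | (~b | ~c)) & ~a) = 11111111111110100000000000000000
  (e & ((~e | (~b | ~c)) & ~a)) = 01010101010100000000000000000000
  ((e & ((~e | (~b | ~c)) & ~a)) | ~b) = 11111111010100001111111100000000
  ~d = 11001100110011001100110011001100
  (~d & e) = 01000100010001000100010001000100
  (((e & ((~e | (~b | ~c)) & ~a)) | ~b) | (~d & e)) = 11111111010101001111111101000100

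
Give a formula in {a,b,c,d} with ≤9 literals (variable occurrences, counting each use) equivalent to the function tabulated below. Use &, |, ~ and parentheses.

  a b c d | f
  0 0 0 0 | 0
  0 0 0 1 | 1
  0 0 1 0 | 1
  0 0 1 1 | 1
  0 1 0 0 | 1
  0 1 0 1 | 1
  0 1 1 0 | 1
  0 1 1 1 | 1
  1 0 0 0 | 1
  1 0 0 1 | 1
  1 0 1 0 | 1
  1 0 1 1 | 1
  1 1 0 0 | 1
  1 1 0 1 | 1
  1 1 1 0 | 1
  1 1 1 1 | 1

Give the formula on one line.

  ~b = 1111000011110000
  (~b | d) = 1111010111110101
  (c & (~b | d)) = 0011000100110001
  (a & ~b) = 0000000011110000
  (d | (a & ~b)) = 0101010111110101
  (b | d) = 0101111101011111
  ((d | (a & ~b)) | (b | d)) = 0101111111111111
  ((c & (~b | d)) | ((d | (a & ~b)) | (b | d))) = 0111111111111111

((c & (~b | d)) | ((d | (a & ~b)) | (b | d)))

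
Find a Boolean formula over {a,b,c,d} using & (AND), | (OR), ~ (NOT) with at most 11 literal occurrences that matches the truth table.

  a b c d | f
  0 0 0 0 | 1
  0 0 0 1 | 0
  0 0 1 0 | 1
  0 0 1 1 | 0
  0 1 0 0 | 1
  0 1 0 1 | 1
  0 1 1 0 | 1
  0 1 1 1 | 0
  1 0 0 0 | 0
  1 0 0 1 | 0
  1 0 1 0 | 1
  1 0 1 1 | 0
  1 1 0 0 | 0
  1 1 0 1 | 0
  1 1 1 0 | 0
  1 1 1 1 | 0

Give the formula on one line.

((((d & ~c) & (~d | (b & d))) | ~d) & (~a | (~b & c)))

  ~c = 1100110011001100
  (d & ~c) = 0100010001000100
  ~d = 1010101010101010
  (b & d) = 0000010100000101
  (~d | (b & d)) = 1010111110101111
  ((d & ~c) & (~d | (b & d))) = 0000010000000100
  (((d & ~c) & (~d | (b & d))) | ~d) = 1010111010101110
  ~a = 1111111100000000
  ~b = 1111000011110000
  (~b & c) = 0011000000110000
  (~a | (~b & c)) = 1111111100110000
  ((((d & ~c) & (~d | (b & d))) | ~d) & (~a | (~b & c))) = 1010111000100000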